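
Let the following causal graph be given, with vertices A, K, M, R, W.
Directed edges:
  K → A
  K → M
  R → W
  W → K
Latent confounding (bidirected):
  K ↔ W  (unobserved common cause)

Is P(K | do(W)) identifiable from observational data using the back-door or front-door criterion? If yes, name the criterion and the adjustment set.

desc(W)\{W}={A,K,M}; candidates ⊆ {R}.
W↔K: latent back-door arc(s) into W.
size 0: {}; under {} W still reaches {A,K,M,R} ∋ K.
size 1: {R}; under {R} W still reaches {A,K,M} ∋ K.
W↔K cannot be blocked by any observed set — no back-door set.
No mediator lies on a directed W→…→K path.
Neither criterion identifies P(K|do(W)) in this graph.

P(K|do(W)): not identifiable (no BD/FD set).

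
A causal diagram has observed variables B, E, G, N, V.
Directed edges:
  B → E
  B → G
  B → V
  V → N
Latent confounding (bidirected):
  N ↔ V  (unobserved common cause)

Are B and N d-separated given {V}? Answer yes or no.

No — B and N are d-connected given {V}.

Bayes-Ball from B | {V} reaches {E,G,N}.
N ∈ reach(B|{V}) ⇒ B ⊥̸ N | {V}.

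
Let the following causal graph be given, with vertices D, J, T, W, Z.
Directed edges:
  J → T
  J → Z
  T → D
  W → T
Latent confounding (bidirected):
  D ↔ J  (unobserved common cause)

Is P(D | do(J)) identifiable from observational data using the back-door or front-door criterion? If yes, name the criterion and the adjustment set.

P(D|do(J)): frontdoor, adjust for {T}.

desc(J)\{J}={D,T,Z}; candidates ⊆ {W}.
J↔D: latent back-door arc(s) into J.
size 0: {}; under {} J still reaches {D} ∋ D.
size 1: {W}; under {W} J still reaches {D} ∋ D.
J↔D cannot be blocked by any observed set — no back-door set.
{T}: (i) intercepts every directed J→D path; (ii) no back-door J→{T}; (iii) {J} blocks every back-door {T}→D. Front-door holds.
P(D|do(J)) = Σ_{T} P(T|J) Σ_{J'} P(D|T,J')P(J').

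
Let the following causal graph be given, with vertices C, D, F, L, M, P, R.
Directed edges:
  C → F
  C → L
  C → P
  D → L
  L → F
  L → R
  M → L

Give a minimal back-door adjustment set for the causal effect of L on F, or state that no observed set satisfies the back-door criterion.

desc(L)\{L}={F,R}; candidates ⊆ {C,D,M,P}.
size 0: {}; under {} L still reaches {C,D,F,M,P} ∋ F.
{C}: L⊥F given {C} in G with L→· removed — back-door holds.

L→F: minimal back-door set {C}.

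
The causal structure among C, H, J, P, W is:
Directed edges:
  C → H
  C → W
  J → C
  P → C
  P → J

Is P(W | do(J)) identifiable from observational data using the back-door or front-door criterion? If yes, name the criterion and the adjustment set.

desc(J)\{J}={C,H,W}; candidates ⊆ {P}.
size 0: {}; under {} J still reaches {C,H,P,W} ∋ W.
{P}: J⊥W given {P} in G with J→· removed — back-door holds.
P(W|do(J)) = Σ_{P} P(W|J,P)·P(P).

P(W|do(J)): backdoor, adjust for {P}.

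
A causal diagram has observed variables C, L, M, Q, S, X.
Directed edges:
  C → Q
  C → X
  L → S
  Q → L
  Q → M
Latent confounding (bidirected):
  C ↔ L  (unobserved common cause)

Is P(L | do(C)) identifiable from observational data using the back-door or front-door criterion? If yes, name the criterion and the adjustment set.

desc(C)\{C}={L,M,Q,S,X}; candidates ⊆ {—}.
C↔L: latent back-door arc(s) into C.
size 0: {}; under {} C still reaches {L,S} ∋ L.
C↔L cannot be blocked by any observed set — no back-door set.
{Q}: (i) intercepts every directed C→L path; (ii) no back-door C→{Q}; (iii) {C} blocks every back-door {Q}→L. Front-door holds.
P(L|do(C)) = Σ_{Q} P(Q|C) Σ_{C'} P(L|Q,C')P(C').

P(L|do(C)): frontdoor, adjust for {Q}.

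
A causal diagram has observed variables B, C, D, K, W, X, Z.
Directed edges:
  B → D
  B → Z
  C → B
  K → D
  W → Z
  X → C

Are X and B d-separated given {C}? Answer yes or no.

Bayes-Ball from X | {C} reaches ∅.
B ∉ reach(X|{C}) ⇒ X ⊥ B | {C}.

Yes — X ⊥ B | {C}.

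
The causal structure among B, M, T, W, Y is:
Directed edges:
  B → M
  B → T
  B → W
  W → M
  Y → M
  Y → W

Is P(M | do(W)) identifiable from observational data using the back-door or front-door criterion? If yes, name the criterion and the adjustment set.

desc(W)\{W}={M}; candidates ⊆ {B,T,Y}.
size 0: {}; under {} W still reaches {B,M,T,Y} ∋ M.
size 1: {B}, {T}, {Y}; under {B} W still reaches {M,Y} ∋ M.
{B,Y}: W⊥M given {B,Y} in G with W→· removed — back-door holds.
P(M|do(W)) = Σ_{B,Y} P(M|W,B,Y)·P(B,Y).

P(M|do(W)): backdoor, adjust for {B, Y}.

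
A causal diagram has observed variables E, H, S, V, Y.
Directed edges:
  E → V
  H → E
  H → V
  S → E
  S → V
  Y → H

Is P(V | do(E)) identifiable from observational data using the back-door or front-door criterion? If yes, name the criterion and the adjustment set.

desc(E)\{E}={V}; candidates ⊆ {H,S,Y}.
size 0: {}; under {} E still reaches {H,S,V,Y} ∋ V.
size 1: {H}, {S}, {Y}; under {H} E still reaches {S,V} ∋ V.
{H,S}: E⊥V given {H,S} in G with E→· removed — back-door holds.
P(V|do(E)) = Σ_{H,S} P(V|E,H,S)·P(H,S).

P(V|do(E)): backdoor, adjust for {H, S}.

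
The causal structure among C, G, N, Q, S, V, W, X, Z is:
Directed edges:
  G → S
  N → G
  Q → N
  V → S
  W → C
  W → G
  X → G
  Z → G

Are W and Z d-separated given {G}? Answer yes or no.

Bayes-Ball from W | {G} reaches {C,N,Q,X,Z}.
Z ∈ reach(W|{G}) ⇒ W ⊥̸ Z | {G}.

No — W and Z are d-connected given {G}.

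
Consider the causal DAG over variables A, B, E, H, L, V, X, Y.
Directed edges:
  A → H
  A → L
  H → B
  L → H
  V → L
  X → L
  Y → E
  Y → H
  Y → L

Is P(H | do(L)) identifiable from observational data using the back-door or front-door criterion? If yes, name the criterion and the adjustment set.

P(H|do(L)): backdoor, adjust for {A, Y}.

desc(L)\{L}={B,H}; candidates ⊆ {A,E,V,X,Y}.
size 0: {}; under {} L still reaches {A,B,E,H,V,X,Y} ∋ H.
size 1: {A}, {E}, {V} …(+2); under {A} L still reaches {B,E,H,V,X,Y} ∋ H.
{A,Y}: L⊥H given {A,Y} in G with L→· removed — back-door holds.
P(H|do(L)) = Σ_{A,Y} P(H|L,A,Y)·P(A,Y).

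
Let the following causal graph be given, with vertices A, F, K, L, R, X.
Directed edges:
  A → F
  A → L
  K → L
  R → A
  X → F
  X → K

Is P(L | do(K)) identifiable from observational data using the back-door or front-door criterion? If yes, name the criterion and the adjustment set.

P(L|do(K)): backdoor, adjust for ∅.

desc(K)\{K}={L}; candidates ⊆ {A,F,R,X}.
∅: K⊥L given ∅ in G with K→· removed — back-door holds.
P(L|do(K)) = P(L|K) — no adjustment needed.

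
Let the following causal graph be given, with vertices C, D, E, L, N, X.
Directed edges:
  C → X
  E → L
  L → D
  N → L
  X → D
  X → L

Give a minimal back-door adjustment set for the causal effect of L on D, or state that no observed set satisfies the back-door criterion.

desc(L)\{L}={D}; candidates ⊆ {C,E,N,X}.
size 0: {}; under {} L still reaches {C,D,E,N,X} ∋ D.
{X}: L⊥D given {X} in G with L→· removed — back-door holds.

L→D: minimal back-door set {X}.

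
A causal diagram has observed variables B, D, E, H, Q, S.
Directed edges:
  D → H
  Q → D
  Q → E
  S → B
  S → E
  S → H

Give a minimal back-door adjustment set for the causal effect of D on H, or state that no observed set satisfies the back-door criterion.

desc(D)\{D}={H}; candidates ⊆ {B,E,Q,S}.
∅: D⊥H given ∅ in G with D→· removed — back-door holds.

D→H: minimal back-door set ∅.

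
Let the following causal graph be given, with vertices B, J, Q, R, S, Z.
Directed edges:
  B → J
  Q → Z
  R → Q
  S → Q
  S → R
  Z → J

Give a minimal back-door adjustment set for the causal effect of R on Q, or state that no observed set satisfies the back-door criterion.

desc(R)\{R}={J,Q,Z}; candidates ⊆ {B,S}.
size 0: {}; under {} R still reaches {J,Q,S,Z} ∋ Q.
{S}: R⊥Q given {S} in G with R→· removed — back-door holds.

R→Q: minimal back-door set {S}.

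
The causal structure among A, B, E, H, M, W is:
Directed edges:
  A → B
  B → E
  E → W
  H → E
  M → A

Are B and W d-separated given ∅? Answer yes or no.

No — B and W are d-connected given ∅.

Bayes-Ball from B | ∅ reaches {A,E,M,W}.
W ∈ reach(B|∅) ⇒ B ⊥̸ W | ∅.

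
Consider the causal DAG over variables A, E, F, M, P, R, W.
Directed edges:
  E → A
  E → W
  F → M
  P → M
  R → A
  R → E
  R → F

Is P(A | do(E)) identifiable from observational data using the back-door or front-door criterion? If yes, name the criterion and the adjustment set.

P(A|do(E)): backdoor, adjust for {R}.

desc(E)\{E}={A,W}; candidates ⊆ {F,M,P,R}.
size 0: {}; under {} E still reaches {A,F,M,R} ∋ A.
{R}: E⊥A given {R} in G with E→· removed — back-door holds.
P(A|do(E)) = Σ_{R} P(A|E,R)·P(R).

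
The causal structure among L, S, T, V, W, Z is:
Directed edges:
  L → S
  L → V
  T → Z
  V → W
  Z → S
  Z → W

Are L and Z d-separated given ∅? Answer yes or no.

Yes — L ⊥ Z | ∅.

Bayes-Ball from L | ∅ reaches {S,V,W}.
Z ∉ reach(L|∅) ⇒ L ⊥ Z | ∅.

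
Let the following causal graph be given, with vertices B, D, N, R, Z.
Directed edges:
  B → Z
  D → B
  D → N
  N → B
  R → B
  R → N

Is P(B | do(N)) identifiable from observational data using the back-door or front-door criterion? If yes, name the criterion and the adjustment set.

desc(N)\{N}={B,Z}; candidates ⊆ {D,R}.
size 0: {}; under {} N still reaches {B,D,R,Z} ∋ B.
size 1: {D}, {R}; under {D} N still reaches {B,R,Z} ∋ B.
{D,R}: N⊥B given {D,R} in G with N→· removed — back-door holds.
P(B|do(N)) = Σ_{D,R} P(B|N,D,R)·P(D,R).

P(B|do(N)): backdoor, adjust for {D, R}.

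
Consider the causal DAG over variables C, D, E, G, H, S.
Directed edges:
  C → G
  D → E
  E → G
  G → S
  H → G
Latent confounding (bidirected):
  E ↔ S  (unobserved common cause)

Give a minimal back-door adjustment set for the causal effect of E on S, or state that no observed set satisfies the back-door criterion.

desc(E)\{E}={G,S}; candidates ⊆ {C,D,H}.
E↔S: latent back-door arc(s) into E.
size 0: {}; under {} E still reaches {D,S} ∋ S.
size 1: {C}, {D}, {H}; under {C} E still reaches {D,S} ∋ S.
size 2: {C,D}, {C,H}, {D,H}; under {C,D} E still reaches {S} ∋ S.
E↔S cannot be blocked by any observed set — no back-door set.

E→S: no observed back-door set.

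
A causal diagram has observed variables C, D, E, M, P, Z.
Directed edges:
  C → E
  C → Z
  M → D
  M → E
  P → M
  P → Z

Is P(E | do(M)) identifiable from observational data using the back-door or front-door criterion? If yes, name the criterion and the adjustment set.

desc(M)\{M}={D,E}; candidates ⊆ {C,P,Z}.
∅: M⊥E given ∅ in G with M→· removed — back-door holds.
P(E|do(M)) = P(E|M) — no adjustment needed.

P(E|do(M)): backdoor, adjust for ∅.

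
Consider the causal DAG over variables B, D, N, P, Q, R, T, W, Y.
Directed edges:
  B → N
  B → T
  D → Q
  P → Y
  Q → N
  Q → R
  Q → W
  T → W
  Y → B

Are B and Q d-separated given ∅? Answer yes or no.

Yes — B ⊥ Q | ∅.

Bayes-Ball from B | ∅ reaches {N,P,T,W,Y}.
Q ∉ reach(B|∅) ⇒ B ⊥ Q | ∅.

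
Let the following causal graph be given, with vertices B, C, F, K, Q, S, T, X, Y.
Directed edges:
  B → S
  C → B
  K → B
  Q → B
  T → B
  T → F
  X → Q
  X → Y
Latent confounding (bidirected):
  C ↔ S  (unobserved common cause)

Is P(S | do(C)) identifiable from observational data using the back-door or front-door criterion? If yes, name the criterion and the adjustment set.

desc(C)\{C}={B,S}; candidates ⊆ {F,K,Q,T,X,Y}.
C↔S: latent back-door arc(s) into C.
size 0: {}; under {} C still reaches {S} ∋ S.
size 1: {F}, {K}, {Q} …(+3); under {F} C still reaches {S} ∋ S.
size 2: {F,K}, {F,Q}, {F,T} …(+12); under {F,K} C still reaches {S} ∋ S.
C↔S cannot be blocked by any observed set — no back-door set.
{B}: (i) intercepts every directed C→S path; (ii) no back-door C→{B}; (iii) {C} blocks every back-door {B}→S. Front-door holds.
P(S|do(C)) = Σ_{B} P(B|C) Σ_{C'} P(S|B,C')P(C').

P(S|do(C)): frontdoor, adjust for {B}.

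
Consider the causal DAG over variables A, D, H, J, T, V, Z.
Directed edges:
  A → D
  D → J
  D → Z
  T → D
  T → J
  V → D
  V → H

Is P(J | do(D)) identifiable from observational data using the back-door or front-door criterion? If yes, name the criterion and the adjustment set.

P(J|do(D)): backdoor, adjust for {T}.

desc(D)\{D}={J,Z}; candidates ⊆ {A,H,T,V}.
size 0: {}; under {} D still reaches {A,H,J,T,V} ∋ J.
{T}: D⊥J given {T} in G with D→· removed — back-door holds.
P(J|do(D)) = Σ_{T} P(J|D,T)·P(T).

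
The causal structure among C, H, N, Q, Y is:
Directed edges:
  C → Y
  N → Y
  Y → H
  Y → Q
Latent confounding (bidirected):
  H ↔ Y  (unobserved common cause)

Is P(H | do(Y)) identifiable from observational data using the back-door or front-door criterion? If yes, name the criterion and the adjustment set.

P(H|do(Y)): not identifiable (no BD/FD set).

desc(Y)\{Y}={H,Q}; candidates ⊆ {C,N}.
Y↔H: latent back-door arc(s) into Y.
size 0: {}; under {} Y still reaches {C,H,N} ∋ H.
size 1: {C}, {N}; under {C} Y still reaches {H,N} ∋ H.
size 2: {C,N}; under {C,N} Y still reaches {H} ∋ H.
Y↔H cannot be blocked by any observed set — no back-door set.
No mediator lies on a directed Y→…→H path.
Neither criterion identifies P(H|do(Y)) in this graph.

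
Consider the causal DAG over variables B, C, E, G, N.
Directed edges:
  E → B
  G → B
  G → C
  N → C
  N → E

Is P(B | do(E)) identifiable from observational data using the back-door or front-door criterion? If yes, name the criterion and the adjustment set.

P(B|do(E)): backdoor, adjust for ∅.

desc(E)\{E}={B}; candidates ⊆ {C,G,N}.
∅: E⊥B given ∅ in G with E→· removed — back-door holds.
P(B|do(E)) = P(B|E) — no adjustment needed.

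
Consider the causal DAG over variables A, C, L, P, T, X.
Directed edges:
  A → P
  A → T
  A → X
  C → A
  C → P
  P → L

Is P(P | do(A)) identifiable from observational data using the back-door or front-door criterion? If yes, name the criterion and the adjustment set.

P(P|do(A)): backdoor, adjust for {C}.

desc(A)\{A}={L,P,T,X}; candidates ⊆ {C}.
size 0: {}; under {} A still reaches {C,L,P} ∋ P.
{C}: A⊥P given {C} in G with A→· removed — back-door holds.
P(P|do(A)) = Σ_{C} P(P|A,C)·P(C).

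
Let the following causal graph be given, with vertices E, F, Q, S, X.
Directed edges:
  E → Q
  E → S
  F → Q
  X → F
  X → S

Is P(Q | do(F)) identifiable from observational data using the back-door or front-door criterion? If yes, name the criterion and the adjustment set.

P(Q|do(F)): backdoor, adjust for ∅.

desc(F)\{F}={Q}; candidates ⊆ {E,S,X}.
∅: F⊥Q given ∅ in G with F→· removed — back-door holds.
P(Q|do(F)) = P(Q|F) — no adjustment needed.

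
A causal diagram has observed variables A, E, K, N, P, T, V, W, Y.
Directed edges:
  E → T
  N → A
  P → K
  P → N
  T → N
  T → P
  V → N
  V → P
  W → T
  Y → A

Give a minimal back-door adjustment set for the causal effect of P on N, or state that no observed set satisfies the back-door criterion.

P→N: minimal back-door set {T, V}.

desc(P)\{P}={A,K,N}; candidates ⊆ {E,T,V,W,Y}.
size 0: {}; under {} P still reaches {A,E,N,T,V,W} ∋ N.
size 1: {E}, {T}, {V} …(+2); under {E} P still reaches {A,N,T,V,W} ∋ N.
{T,V}: P⊥N given {T,V} in G with P→· removed — back-door holds.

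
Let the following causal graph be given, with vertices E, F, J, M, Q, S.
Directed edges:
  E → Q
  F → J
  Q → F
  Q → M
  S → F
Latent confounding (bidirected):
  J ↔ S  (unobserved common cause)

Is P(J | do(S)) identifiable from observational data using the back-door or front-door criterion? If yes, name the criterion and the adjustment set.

P(J|do(S)): frontdoor, adjust for {F}.

desc(S)\{S}={F,J}; candidates ⊆ {E,M,Q}.
S↔J: latent back-door arc(s) into S.
size 0: {}; under {} S still reaches {J} ∋ J.
size 1: {E}, {M}, {Q}; under {E} S still reaches {J} ∋ J.
size 2: {E,M}, {E,Q}, {M,Q}; under {E,M} S still reaches {J} ∋ J.
S↔J cannot be blocked by any observed set — no back-door set.
{F}: (i) intercepts every directed S→J path; (ii) no back-door S→{F}; (iii) {S} blocks every back-door {F}→J. Front-door holds.
P(J|do(S)) = Σ_{F} P(F|S) Σ_{S'} P(J|F,S')P(S').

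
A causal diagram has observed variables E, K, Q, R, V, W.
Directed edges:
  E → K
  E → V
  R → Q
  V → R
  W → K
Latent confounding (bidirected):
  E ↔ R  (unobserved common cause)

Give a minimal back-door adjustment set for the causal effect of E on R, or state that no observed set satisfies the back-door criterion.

desc(E)\{E}={K,Q,R,V}; candidates ⊆ {W}.
E↔R: latent back-door arc(s) into E.
size 0: {}; under {} E still reaches {Q,R} ∋ R.
size 1: {W}; under {W} E still reaches {Q,R} ∋ R.
E↔R cannot be blocked by any observed set — no back-door set.

E→R: no observed back-door set.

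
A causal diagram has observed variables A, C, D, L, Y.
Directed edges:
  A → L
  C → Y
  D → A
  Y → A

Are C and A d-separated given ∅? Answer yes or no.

Bayes-Ball from C | ∅ reaches {A,L,Y}.
A ∈ reach(C|∅) ⇒ C ⊥̸ A | ∅.

No — C and A are d-connected given ∅.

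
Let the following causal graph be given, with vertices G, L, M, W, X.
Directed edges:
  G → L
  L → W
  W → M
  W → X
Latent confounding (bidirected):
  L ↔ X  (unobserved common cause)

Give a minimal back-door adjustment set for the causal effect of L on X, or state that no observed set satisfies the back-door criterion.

L→X: no observed back-door set.

desc(L)\{L}={M,W,X}; candidates ⊆ {G}.
L↔X: latent back-door arc(s) into L.
size 0: {}; under {} L still reaches {G,X} ∋ X.
size 1: {G}; under {G} L still reaches {X} ∋ X.
L↔X cannot be blocked by any observed set — no back-door set.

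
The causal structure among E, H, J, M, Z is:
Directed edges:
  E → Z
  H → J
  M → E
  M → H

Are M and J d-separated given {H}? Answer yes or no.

Yes — M ⊥ J | {H}.

Bayes-Ball from M | {H} reaches {E,Z}.
J ∉ reach(M|{H}) ⇒ M ⊥ J | {H}.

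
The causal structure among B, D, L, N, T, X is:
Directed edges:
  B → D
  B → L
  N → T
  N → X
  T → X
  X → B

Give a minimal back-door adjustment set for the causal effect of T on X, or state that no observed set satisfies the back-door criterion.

desc(T)\{T}={B,D,L,X}; candidates ⊆ {N}.
size 0: {}; under {} T still reaches {B,D,L,N,X} ∋ X.
{N}: T⊥X given {N} in G with T→· removed — back-door holds.

T→X: minimal back-door set {N}.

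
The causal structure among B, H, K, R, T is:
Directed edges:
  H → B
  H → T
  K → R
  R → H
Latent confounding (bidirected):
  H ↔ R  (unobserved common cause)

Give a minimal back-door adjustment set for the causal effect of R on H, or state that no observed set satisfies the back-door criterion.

desc(R)\{R}={B,H,T}; candidates ⊆ {K}.
R↔H: latent back-door arc(s) into R.
size 0: {}; under {} R still reaches {B,H,K,T} ∋ H.
size 1: {K}; under {K} R still reaches {B,H,T} ∋ H.
R↔H cannot be blocked by any observed set — no back-door set.

R→H: no observed back-door set.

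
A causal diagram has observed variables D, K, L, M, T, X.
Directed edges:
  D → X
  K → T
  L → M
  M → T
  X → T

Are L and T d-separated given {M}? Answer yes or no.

Bayes-Ball from L | {M} reaches ∅.
T ∉ reach(L|{M}) ⇒ L ⊥ T | {M}.

Yes — L ⊥ T | {M}.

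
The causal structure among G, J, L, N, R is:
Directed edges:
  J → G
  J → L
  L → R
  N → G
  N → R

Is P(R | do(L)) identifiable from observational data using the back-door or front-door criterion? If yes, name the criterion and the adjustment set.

P(R|do(L)): backdoor, adjust for ∅.

desc(L)\{L}={R}; candidates ⊆ {G,J,N}.
∅: L⊥R given ∅ in G with L→· removed — back-door holds.
P(R|do(L)) = P(R|L) — no adjustment needed.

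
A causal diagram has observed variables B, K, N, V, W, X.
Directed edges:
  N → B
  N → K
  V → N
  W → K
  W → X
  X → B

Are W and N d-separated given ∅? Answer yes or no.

Bayes-Ball from W | ∅ reaches {B,K,X}.
N ∉ reach(W|∅) ⇒ W ⊥ N | ∅.

Yes — W ⊥ N | ∅.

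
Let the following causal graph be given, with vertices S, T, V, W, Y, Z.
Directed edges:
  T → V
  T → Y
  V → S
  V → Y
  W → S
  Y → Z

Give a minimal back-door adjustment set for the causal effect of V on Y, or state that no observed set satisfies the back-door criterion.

desc(V)\{V}={S,Y,Z}; candidates ⊆ {T,W}.
size 0: {}; under {} V still reaches {T,Y,Z} ∋ Y.
{T}: V⊥Y given {T} in G with V→· removed — back-door holds.

V→Y: minimal back-door set {T}.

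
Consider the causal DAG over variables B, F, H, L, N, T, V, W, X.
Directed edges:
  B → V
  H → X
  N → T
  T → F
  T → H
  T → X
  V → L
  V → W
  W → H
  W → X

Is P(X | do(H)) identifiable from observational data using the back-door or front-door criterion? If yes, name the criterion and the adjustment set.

desc(H)\{H}={X}; candidates ⊆ {B,F,L,N,T,V,W}.
size 0: {}; under {} H still reaches {B,F,L,N,T,V,W,X} ∋ X.
size 1: {B}, {F}, {L} …(+4); under {B} H still reaches {F,L,N,T,V,W,X} ∋ X.
{T,W}: H⊥X given {T,W} in G with H→· removed — back-door holds.
P(X|do(H)) = Σ_{T,W} P(X|H,T,W)·P(T,W).

P(X|do(H)): backdoor, adjust for {T, W}.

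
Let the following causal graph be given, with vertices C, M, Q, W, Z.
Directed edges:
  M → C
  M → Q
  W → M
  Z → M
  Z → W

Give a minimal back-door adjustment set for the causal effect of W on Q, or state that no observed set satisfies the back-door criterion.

desc(W)\{W}={C,M,Q}; candidates ⊆ {Z}.
size 0: {}; under {} W still reaches {C,M,Q,Z} ∋ Q.
{Z}: W⊥Q given {Z} in G with W→· removed — back-door holds.

W→Q: minimal back-door set {Z}.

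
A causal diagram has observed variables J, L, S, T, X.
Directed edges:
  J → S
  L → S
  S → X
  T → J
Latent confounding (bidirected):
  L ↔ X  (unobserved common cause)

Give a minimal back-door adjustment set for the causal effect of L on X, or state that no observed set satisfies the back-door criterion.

desc(L)\{L}={S,X}; candidates ⊆ {J,T}.
L↔X: latent back-door arc(s) into L.
size 0: {}; under {} L still reaches {X} ∋ X.
size 1: {J}, {T}; under {J} L still reaches {X} ∋ X.
size 2: {J,T}; under {J,T} L still reaches {X} ∋ X.
L↔X cannot be blocked by any observed set — no back-door set.

L→X: no observed back-door set.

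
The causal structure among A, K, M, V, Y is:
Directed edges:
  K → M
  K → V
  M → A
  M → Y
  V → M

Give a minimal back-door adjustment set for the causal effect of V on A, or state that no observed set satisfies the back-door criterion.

V→A: minimal back-door set {K}.

desc(V)\{V}={A,M,Y}; candidates ⊆ {K}.
size 0: {}; under {} V still reaches {A,K,M,Y} ∋ A.
{K}: V⊥A given {K} in G with V→· removed — back-door holds.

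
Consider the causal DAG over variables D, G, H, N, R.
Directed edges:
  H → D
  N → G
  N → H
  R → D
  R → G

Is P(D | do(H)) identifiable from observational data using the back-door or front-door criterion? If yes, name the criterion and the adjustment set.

P(D|do(H)): backdoor, adjust for ∅.

desc(H)\{H}={D}; candidates ⊆ {G,N,R}.
∅: H⊥D given ∅ in G with H→· removed — back-door holds.
P(D|do(H)) = P(D|H) — no adjustment needed.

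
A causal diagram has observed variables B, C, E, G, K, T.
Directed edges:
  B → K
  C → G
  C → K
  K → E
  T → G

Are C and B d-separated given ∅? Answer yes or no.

Yes — C ⊥ B | ∅.

Bayes-Ball from C | ∅ reaches {E,G,K}.
B ∉ reach(C|∅) ⇒ C ⊥ B | ∅.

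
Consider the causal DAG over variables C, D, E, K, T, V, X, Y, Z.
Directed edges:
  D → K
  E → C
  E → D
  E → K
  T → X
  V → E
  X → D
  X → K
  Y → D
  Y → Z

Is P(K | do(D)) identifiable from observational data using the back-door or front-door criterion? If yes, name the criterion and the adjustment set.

P(K|do(D)): backdoor, adjust for {E, X}.

desc(D)\{D}={K}; candidates ⊆ {C,E,T,V,X,Y,Z}.
size 0: {}; under {} D still reaches {C,E,K,T,V,X,Y,Z} ∋ K.
size 1: {C}, {E}, {T} …(+4); under {C} D still reaches {E,K,T,V,X,Y,Z} ∋ K.
{E,X}: D⊥K given {E,X} in G with D→· removed — back-door holds.
P(K|do(D)) = Σ_{E,X} P(K|D,E,X)·P(E,X).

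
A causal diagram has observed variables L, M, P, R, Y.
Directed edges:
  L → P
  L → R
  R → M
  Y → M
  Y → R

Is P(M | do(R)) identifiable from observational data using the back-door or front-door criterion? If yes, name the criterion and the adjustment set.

desc(R)\{R}={M}; candidates ⊆ {L,P,Y}.
size 0: {}; under {} R still reaches {L,M,P,Y} ∋ M.
{Y}: R⊥M given {Y} in G with R→· removed — back-door holds.
P(M|do(R)) = Σ_{Y} P(M|R,Y)·P(Y).

P(M|do(R)): backdoor, adjust for {Y}.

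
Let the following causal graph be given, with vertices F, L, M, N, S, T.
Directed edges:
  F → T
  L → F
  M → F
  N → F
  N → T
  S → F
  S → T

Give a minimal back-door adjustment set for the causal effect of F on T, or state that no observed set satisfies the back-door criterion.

F→T: minimal back-door set {N, S}.

desc(F)\{F}={T}; candidates ⊆ {L,M,N,S}.
size 0: {}; under {} F still reaches {L,M,N,S,T} ∋ T.
size 1: {L}, {M}, {N} …(+1); under {L} F still reaches {M,N,S,T} ∋ T.
{N,S}: F⊥T given {N,S} in G with F→· removed — back-door holds.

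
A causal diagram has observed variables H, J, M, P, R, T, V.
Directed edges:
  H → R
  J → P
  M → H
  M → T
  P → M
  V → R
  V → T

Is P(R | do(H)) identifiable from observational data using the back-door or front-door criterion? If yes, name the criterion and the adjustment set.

P(R|do(H)): backdoor, adjust for ∅.

desc(H)\{H}={R}; candidates ⊆ {J,M,P,T,V}.
∅: H⊥R given ∅ in G with H→· removed — back-door holds.
P(R|do(H)) = P(R|H) — no adjustment needed.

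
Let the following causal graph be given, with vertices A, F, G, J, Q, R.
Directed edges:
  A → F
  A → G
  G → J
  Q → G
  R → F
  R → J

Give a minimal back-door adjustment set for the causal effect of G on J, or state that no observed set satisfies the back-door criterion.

G→J: minimal back-door set ∅.

desc(G)\{G}={J}; candidates ⊆ {A,F,Q,R}.
∅: G⊥J given ∅ in G with G→· removed — back-door holds.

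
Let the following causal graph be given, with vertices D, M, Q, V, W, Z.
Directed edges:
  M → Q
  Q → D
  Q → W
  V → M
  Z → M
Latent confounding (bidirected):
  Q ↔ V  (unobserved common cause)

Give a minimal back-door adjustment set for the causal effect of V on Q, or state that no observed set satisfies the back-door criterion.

V→Q: no observed back-door set.

desc(V)\{V}={D,M,Q,W}; candidates ⊆ {Z}.
V↔Q: latent back-door arc(s) into V.
size 0: {}; under {} V still reaches {D,Q,W} ∋ Q.
size 1: {Z}; under {Z} V still reaches {D,Q,W} ∋ Q.
V↔Q cannot be blocked by any observed set — no back-door set.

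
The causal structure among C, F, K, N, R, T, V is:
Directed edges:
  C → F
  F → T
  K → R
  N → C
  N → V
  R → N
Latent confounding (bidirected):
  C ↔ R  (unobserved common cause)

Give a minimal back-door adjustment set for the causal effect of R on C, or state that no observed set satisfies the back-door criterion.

desc(R)\{R}={C,F,N,T,V}; candidates ⊆ {K}.
R↔C: latent back-door arc(s) into R.
size 0: {}; under {} R still reaches {C,F,K,T} ∋ C.
size 1: {K}; under {K} R still reaches {C,F,T} ∋ C.
R↔C cannot be blocked by any observed set — no back-door set.

R→C: no observed back-door set.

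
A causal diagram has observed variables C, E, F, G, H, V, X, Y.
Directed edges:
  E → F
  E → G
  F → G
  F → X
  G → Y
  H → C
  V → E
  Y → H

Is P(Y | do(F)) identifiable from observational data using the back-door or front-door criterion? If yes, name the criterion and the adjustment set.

desc(F)\{F}={C,G,H,X,Y}; candidates ⊆ {E,V}.
size 0: {}; under {} F still reaches {C,E,G,H,V,Y} ∋ Y.
{E}: F⊥Y given {E} in G with F→· removed — back-door holds.
P(Y|do(F)) = Σ_{E} P(Y|F,E)·P(E).

P(Y|do(F)): backdoor, adjust for {E}.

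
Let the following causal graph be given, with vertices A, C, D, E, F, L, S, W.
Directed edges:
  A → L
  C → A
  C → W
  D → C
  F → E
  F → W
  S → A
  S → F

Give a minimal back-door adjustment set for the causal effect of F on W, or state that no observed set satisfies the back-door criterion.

desc(F)\{F}={E,W}; candidates ⊆ {A,C,D,L,S}.
∅: F⊥W given ∅ in G with F→· removed — back-door holds.

F→W: minimal back-door set ∅.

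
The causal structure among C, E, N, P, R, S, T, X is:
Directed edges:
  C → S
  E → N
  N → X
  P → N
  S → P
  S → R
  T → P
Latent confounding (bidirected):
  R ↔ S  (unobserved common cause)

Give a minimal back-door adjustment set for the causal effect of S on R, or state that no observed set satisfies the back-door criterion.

S→R: no observed back-door set.

desc(S)\{S}={N,P,R,X}; candidates ⊆ {C,E,T}.
S↔R: latent back-door arc(s) into S.
size 0: {}; under {} S still reaches {C,R} ∋ R.
size 1: {C}, {E}, {T}; under {C} S still reaches {R} ∋ R.
size 2: {C,E}, {C,T}, {E,T}; under {C,E} S still reaches {R} ∋ R.
S↔R cannot be blocked by any observed set — no back-door set.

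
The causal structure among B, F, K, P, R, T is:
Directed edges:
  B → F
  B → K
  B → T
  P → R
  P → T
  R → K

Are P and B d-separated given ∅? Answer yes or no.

Yes — P ⊥ B | ∅.

Bayes-Ball from P | ∅ reaches {K,R,T}.
B ∉ reach(P|∅) ⇒ P ⊥ B | ∅.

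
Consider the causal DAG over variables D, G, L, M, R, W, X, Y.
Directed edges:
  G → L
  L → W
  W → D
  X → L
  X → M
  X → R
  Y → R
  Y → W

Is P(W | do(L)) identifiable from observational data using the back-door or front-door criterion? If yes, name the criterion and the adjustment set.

desc(L)\{L}={D,W}; candidates ⊆ {G,M,R,X,Y}.
∅: L⊥W given ∅ in G with L→· removed — back-door holds.
P(W|do(L)) = P(W|L) — no adjustment needed.

P(W|do(L)): backdoor, adjust for ∅.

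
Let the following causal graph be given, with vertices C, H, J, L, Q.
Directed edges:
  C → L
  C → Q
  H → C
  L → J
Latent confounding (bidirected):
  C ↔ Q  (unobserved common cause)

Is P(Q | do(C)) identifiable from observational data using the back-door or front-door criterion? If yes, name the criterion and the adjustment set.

desc(C)\{C}={J,L,Q}; candidates ⊆ {H}.
C↔Q: latent back-door arc(s) into C.
size 0: {}; under {} C still reaches {H,Q} ∋ Q.
size 1: {H}; under {H} C still reaches {Q} ∋ Q.
C↔Q cannot be blocked by any observed set — no back-door set.
No mediator lies on a directed C→…→Q path.
Neither criterion identifies P(Q|do(C)) in this graph.

P(Q|do(C)): not identifiable (no BD/FD set).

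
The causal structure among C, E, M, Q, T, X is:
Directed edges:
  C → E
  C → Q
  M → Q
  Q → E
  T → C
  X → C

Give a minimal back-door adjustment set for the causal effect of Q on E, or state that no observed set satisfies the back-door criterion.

Q→E: minimal back-door set {C}.

desc(Q)\{Q}={E}; candidates ⊆ {C,M,T,X}.
size 0: {}; under {} Q still reaches {C,E,M,T,X} ∋ E.
{C}: Q⊥E given {C} in G with Q→· removed — back-door holds.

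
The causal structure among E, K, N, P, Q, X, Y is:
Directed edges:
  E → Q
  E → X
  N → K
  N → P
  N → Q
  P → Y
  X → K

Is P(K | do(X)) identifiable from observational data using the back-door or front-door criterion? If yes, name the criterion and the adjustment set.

P(K|do(X)): backdoor, adjust for ∅.

desc(X)\{X}={K}; candidates ⊆ {E,N,P,Q,Y}.
∅: X⊥K given ∅ in G with X→· removed — back-door holds.
P(K|do(X)) = P(K|X) — no adjustment needed.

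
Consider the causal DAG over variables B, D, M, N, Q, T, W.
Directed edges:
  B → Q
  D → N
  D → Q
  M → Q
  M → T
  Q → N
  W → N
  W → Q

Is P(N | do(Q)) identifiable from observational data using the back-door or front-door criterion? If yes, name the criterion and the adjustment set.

P(N|do(Q)): backdoor, adjust for {D, W}.

desc(Q)\{Q}={N}; candidates ⊆ {B,D,M,T,W}.
size 0: {}; under {} Q still reaches {B,D,M,N,T,W} ∋ N.
size 1: {B}, {D}, {M} …(+2); under {B} Q still reaches {D,M,N,T,W} ∋ N.
{D,W}: Q⊥N given {D,W} in G with Q→· removed — back-door holds.
P(N|do(Q)) = Σ_{D,W} P(N|Q,D,W)·P(D,W).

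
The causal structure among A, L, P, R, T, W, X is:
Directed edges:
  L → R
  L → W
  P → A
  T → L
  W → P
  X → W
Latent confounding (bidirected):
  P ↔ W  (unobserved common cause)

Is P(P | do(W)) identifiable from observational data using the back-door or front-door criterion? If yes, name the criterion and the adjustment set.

P(P|do(W)): not identifiable (no BD/FD set).

desc(W)\{W}={A,P}; candidates ⊆ {L,R,T,X}.
W↔P: latent back-door arc(s) into W.
size 0: {}; under {} W still reaches {A,L,P,R,T,X} ∋ P.
size 1: {L}, {R}, {T} …(+1); under {L} W still reaches {A,P,X} ∋ P.
size 2: {L,R}, {L,T}, {L,X} …(+3); under {L,R} W still reaches {A,P,X} ∋ P.
W↔P cannot be blocked by any observed set — no back-door set.
No mediator lies on a directed W→…→P path.
Neither criterion identifies P(P|do(W)) in this graph.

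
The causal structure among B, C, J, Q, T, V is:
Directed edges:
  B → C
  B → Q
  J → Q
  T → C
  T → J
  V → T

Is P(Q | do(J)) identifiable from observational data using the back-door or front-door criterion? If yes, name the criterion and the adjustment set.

desc(J)\{J}={Q}; candidates ⊆ {B,C,T,V}.
∅: J⊥Q given ∅ in G with J→· removed — back-door holds.
P(Q|do(J)) = P(Q|J) — no adjustment needed.

P(Q|do(J)): backdoor, adjust for ∅.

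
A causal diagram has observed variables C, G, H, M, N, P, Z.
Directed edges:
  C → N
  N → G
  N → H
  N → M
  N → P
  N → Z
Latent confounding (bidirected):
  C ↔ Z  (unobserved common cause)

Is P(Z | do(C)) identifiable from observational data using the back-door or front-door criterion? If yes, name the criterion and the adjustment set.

P(Z|do(C)): frontdoor, adjust for {N}.

desc(C)\{C}={G,H,M,N,P,Z}; candidates ⊆ {—}.
C↔Z: latent back-door arc(s) into C.
size 0: {}; under {} C still reaches {Z} ∋ Z.
C↔Z cannot be blocked by any observed set — no back-door set.
{N}: (i) intercepts every directed C→Z path; (ii) no back-door C→{N}; (iii) {C} blocks every back-door {N}→Z. Front-door holds.
P(Z|do(C)) = Σ_{N} P(N|C) Σ_{C'} P(Z|N,C')P(C').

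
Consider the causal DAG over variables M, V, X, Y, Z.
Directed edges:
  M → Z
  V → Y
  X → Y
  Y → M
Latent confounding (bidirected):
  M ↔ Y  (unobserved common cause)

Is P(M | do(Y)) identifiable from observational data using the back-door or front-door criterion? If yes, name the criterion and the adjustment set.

desc(Y)\{Y}={M,Z}; candidates ⊆ {V,X}.
Y↔M: latent back-door arc(s) into Y.
size 0: {}; under {} Y still reaches {M,V,X,Z} ∋ M.
size 1: {V}, {X}; under {V} Y still reaches {M,X,Z} ∋ M.
size 2: {V,X}; under {V,X} Y still reaches {M,Z} ∋ M.
Y↔M cannot be blocked by any observed set — no back-door set.
No mediator lies on a directed Y→…→M path.
Neither criterion identifies P(M|do(Y)) in this graph.

P(M|do(Y)): not identifiable (no BD/FD set).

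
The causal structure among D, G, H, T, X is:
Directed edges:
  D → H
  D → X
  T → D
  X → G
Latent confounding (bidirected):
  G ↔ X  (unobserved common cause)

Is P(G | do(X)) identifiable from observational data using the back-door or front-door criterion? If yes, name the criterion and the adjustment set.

P(G|do(X)): not identifiable (no BD/FD set).

desc(X)\{X}={G}; candidates ⊆ {D,H,T}.
X↔G: latent back-door arc(s) into X.
size 0: {}; under {} X still reaches {D,G,H,T} ∋ G.
size 1: {D}, {H}, {T}; under {D} X still reaches {G} ∋ G.
size 2: {D,H}, {D,T}, {H,T}; under {D,H} X still reaches {G} ∋ G.
X↔G cannot be blocked by any observed set — no back-door set.
No mediator lies on a directed X→…→G path.
Neither criterion identifies P(G|do(X)) in this graph.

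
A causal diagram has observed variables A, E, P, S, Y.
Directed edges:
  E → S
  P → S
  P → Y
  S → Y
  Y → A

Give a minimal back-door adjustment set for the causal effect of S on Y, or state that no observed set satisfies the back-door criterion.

desc(S)\{S}={A,Y}; candidates ⊆ {E,P}.
size 0: {}; under {} S still reaches {A,E,P,Y} ∋ Y.
{P}: S⊥Y given {P} in G with S→· removed — back-door holds.

S→Y: minimal back-door set {P}.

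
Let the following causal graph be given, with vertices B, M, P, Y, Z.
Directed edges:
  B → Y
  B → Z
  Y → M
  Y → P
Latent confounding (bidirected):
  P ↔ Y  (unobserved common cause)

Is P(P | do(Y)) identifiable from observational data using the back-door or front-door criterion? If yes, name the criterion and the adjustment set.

P(P|do(Y)): not identifiable (no BD/FD set).

desc(Y)\{Y}={M,P}; candidates ⊆ {B,Z}.
Y↔P: latent back-door arc(s) into Y.
size 0: {}; under {} Y still reaches {B,P,Z} ∋ P.
size 1: {B}, {Z}; under {B} Y still reaches {P} ∋ P.
size 2: {B,Z}; under {B,Z} Y still reaches {P} ∋ P.
Y↔P cannot be blocked by any observed set — no back-door set.
No mediator lies on a directed Y→…→P path.
Neither criterion identifies P(P|do(Y)) in this graph.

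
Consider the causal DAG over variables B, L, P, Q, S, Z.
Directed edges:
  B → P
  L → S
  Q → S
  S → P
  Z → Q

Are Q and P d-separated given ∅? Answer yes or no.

No — Q and P are d-connected given ∅.

Bayes-Ball from Q | ∅ reaches {P,S,Z}.
P ∈ reach(Q|∅) ⇒ Q ⊥̸ P | ∅.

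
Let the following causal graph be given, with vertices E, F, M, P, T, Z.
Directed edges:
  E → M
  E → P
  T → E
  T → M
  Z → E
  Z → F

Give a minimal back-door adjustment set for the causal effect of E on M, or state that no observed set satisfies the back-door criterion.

E→M: minimal back-door set {T}.

desc(E)\{E}={M,P}; candidates ⊆ {F,T,Z}.
size 0: {}; under {} E still reaches {F,M,T,Z} ∋ M.
{T}: E⊥M given {T} in G with E→· removed — back-door holds.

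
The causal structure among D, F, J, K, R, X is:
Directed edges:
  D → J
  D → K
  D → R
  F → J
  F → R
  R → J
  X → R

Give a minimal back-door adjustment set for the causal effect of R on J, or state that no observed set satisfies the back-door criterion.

desc(R)\{R}={J}; candidates ⊆ {D,F,K,X}.
size 0: {}; under {} R still reaches {D,F,J,K,X} ∋ J.
size 1: {D}, {F}, {K} …(+1); under {D} R still reaches {F,J,X} ∋ J.
{D,F}: R⊥J given {D,F} in G with R→· removed — back-door holds.

R→J: minimal back-door set {D, F}.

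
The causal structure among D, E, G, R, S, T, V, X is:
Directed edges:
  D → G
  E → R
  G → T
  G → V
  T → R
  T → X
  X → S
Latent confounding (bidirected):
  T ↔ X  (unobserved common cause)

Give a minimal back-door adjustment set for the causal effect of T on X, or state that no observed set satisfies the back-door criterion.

T→X: no observed back-door set.

desc(T)\{T}={R,S,X}; candidates ⊆ {D,E,G,V}.
T↔X: latent back-door arc(s) into T.
size 0: {}; under {} T still reaches {D,G,S,V,X} ∋ X.
size 1: {D}, {E}, {G} …(+1); under {D} T still reaches {G,S,V,X} ∋ X.
size 2: {D,E}, {D,G}, {D,V} …(+3); under {D,E} T still reaches {G,S,V,X} ∋ X.
T↔X cannot be blocked by any observed set — no back-door set.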